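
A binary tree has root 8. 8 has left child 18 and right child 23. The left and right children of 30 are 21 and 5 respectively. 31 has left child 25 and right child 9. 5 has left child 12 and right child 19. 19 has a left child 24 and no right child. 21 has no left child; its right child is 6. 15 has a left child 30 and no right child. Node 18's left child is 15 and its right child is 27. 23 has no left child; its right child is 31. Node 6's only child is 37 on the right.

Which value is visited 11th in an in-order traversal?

In-order visits the left subtree, then the node, then the right subtree.
At 8: go left to 18.
  At 18: go left to 15.
    At 15: go left to 30.
      At 30: go left to 21.
        At 21: no left child.
        Visit 21.
        At 21: go right to 6.
          At 6: no left child.
          Visit 6.
          At 6: go right to 37.
            37 is a leaf — visit 37.
      Visit 30.
      At 30: go right to 5.
        At 5: go left to 12.
          12 is a leaf — visit 12.
        Visit 5.
        At 5: go right to 19.
          At 19: go left to 24.
            24 is a leaf — visit 24.
          Visit 19.
          At 19: no right child.
    Visit 15.
    At 15: no right child.
  Visit 18.
  At 18: go right to 27.
    27 is a leaf — visit 27.
Visit 8.
At 8: go right to 23.
  At 23: no left child.
  Visit 23.
  At 23: go right to 31.
    At 31: go left to 25.
      25 is a leaf — visit 25.
    Visit 31.
    At 31: go right to 9.
      9 is a leaf — visit 9.
Full in-order sequence: 21, 6, 37, 30, 12, 5, 24, 19, 15, 18, 27, 8, 23, 25, 31, 9.

27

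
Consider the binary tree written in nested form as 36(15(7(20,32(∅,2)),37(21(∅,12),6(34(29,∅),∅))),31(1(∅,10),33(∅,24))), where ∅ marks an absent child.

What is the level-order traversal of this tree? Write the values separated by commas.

Level-order visits nodes level by level from the root, left to right within each level.
Level 0: 36
Level 1: 15, 31
Level 2: 7, 37, 1, 33
Level 3: 20, 32, 21, 6, 10, 24
Level 4: 2, 12, 34
Level 5: 29

36, 15, 31, 7, 37, 1, 33, 20, 32, 21, 6, 10, 24, 2, 12, 34, 29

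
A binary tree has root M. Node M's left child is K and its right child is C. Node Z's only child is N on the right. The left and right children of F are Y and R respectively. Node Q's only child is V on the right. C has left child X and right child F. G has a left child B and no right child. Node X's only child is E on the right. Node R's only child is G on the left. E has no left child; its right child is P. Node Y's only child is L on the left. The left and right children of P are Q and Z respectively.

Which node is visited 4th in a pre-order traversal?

X

Pre-order visits the node, then its left subtree, then its right subtree.
Visit M.
At M: go left to K.
  K is a leaf — visit K.
At M: go right to C.
  Visit C.
  At C: go left to X.
    Visit X.
    At X: no left child.
    At X: go right to E.
      Visit E.
      At E: no left child.
      At E: go right to P.
        Visit P.
        At P: go left to Q.
          Visit Q.
          At Q: no left child.
          At Q: go right to V.
            V is a leaf — visit V.
        At P: go right to Z.
          Visit Z.
          At Z: no left child.
          At Z: go right to N.
            N is a leaf — visit N.
  At C: go right to F.
    Visit F.
    At F: go left to Y.
      Visit Y.
      At Y: go left to L.
        L is a leaf — visit L.
      At Y: no right child.
    At F: go right to R.
      Visit R.
      At R: go left to G.
        Visit G.
        At G: go left to B.
          B is a leaf — visit B.
        At G: no right child.
      At R: no right child.
Full pre-order sequence: M, K, C, X, E, P, Q, V, Z, N, F, Y, L, R, G, B.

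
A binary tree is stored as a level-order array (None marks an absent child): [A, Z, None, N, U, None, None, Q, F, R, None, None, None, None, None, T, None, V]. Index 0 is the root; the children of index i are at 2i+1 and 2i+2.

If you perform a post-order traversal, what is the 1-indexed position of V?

3

Post-order visits the left subtree, then the right subtree, then the node.
At A: go left to Z.
  At Z: go left to N.
    At N: go left to Q.
      At Q: go left to T.
        T is a leaf — visit T.
      At Q: no right child.
      Visit Q.
    At N: go right to F.
      At F: go left to V.
        V is a leaf — visit V.
      At F: no right child.
      Visit F.
    Visit N.
  At Z: go right to U.
    At U: go left to R.
      R is a leaf — visit R.
    At U: no right child.
    Visit U.
  Visit Z.
At A: no right child.
Visit A.
Full post-order sequence: T, Q, V, F, N, R, U, Z, A.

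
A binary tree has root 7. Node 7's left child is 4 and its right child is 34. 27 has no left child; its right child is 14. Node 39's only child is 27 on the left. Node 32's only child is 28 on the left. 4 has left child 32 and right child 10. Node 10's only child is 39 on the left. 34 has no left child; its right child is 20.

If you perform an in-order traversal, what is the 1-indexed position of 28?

1

In-order visits the left subtree, then the node, then the right subtree.
At 7: go left to 4.
  At 4: go left to 32.
    At 32: go left to 28.
      28 is a leaf — visit 28.
    Visit 32.
    At 32: no right child.
  Visit 4.
  At 4: go right to 10.
    At 10: go left to 39.
      At 39: go left to 27.
        At 27: no left child.
        Visit 27.
        At 27: go right to 14.
          14 is a leaf — visit 14.
      Visit 39.
      At 39: no right child.
    Visit 10.
    At 10: no right child.
Visit 7.
At 7: go right to 34.
  At 34: no left child.
  Visit 34.
  At 34: go right to 20.
    20 is a leaf — visit 20.
Full in-order sequence: 28, 32, 4, 27, 14, 39, 10, 7, 34, 20.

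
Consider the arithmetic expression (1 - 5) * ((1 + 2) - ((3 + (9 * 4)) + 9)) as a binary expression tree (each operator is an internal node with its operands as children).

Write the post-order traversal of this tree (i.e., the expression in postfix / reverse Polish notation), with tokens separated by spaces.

1 5 - 1 2 + 3 9 4 * + 9 + - *

Post-order on an expression tree gives postfix notation: for each operator, emit left operand, right operand, then the operator.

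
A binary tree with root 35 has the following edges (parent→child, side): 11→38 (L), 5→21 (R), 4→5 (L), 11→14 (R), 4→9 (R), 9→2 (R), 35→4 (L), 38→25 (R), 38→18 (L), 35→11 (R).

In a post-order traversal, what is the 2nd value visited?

5

Post-order visits the left subtree, then the right subtree, then the node.
At 35: go left to 4.
  At 4: go left to 5.
    At 5: no left child.
    At 5: go right to 21.
      21 is a leaf — visit 21.
    Visit 5.
  At 4: go right to 9.
    At 9: no left child.
    At 9: go right to 2.
      2 is a leaf — visit 2.
    Visit 9.
  Visit 4.
At 35: go right to 11.
  At 11: go left to 38.
    At 38: go left to 18.
      18 is a leaf — visit 18.
    At 38: go right to 25.
      25 is a leaf — visit 25.
    Visit 38.
  At 11: go right to 14.
    14 is a leaf — visit 14.
  Visit 11.
Visit 35.
Full post-order sequence: 21, 5, 2, 9, 4, 18, 25, 38, 14, 11, 35.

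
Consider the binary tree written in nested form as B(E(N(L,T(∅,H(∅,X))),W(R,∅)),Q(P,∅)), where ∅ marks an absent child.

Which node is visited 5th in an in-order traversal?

X

In-order visits the left subtree, then the node, then the right subtree.
At B: go left to E.
  At E: go left to N.
    At N: go left to L.
      L is a leaf — visit L.
    Visit N.
    At N: go right to T.
      At T: no left child.
      Visit T.
      At T: go right to H.
        At H: no left child.
        Visit H.
        At H: go right to X.
          X is a leaf — visit X.
  Visit E.
  At E: go right to W.
    At W: go left to R.
      R is a leaf — visit R.
    Visit W.
    At W: no right child.
Visit B.
At B: go right to Q.
  At Q: go left to P.
    P is a leaf — visit P.
  Visit Q.
  At Q: no right child.
Full in-order sequence: L, N, T, H, X, E, R, W, B, P, Q.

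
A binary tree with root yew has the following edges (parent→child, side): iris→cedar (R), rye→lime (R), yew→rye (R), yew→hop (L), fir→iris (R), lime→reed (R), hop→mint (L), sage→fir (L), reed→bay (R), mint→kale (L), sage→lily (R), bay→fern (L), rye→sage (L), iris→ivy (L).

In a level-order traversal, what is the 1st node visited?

Level-order visits nodes level by level from the root, left to right within each level.
Level 0: yew
Level 1: hop, rye
Level 2: mint, sage, lime
Level 3: kale, fir, lily, reed
Level 4: iris, bay
Level 5: ivy, cedar, fern
Full level-order sequence: yew, hop, rye, mint, sage, lime, kale, fir, lily, reed, iris, bay, ivy, cedar, fern.

yew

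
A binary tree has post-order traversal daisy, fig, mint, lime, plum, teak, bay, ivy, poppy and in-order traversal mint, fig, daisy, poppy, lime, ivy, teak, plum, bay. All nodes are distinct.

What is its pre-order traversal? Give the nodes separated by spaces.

The last element of post-order is the root; it splits in-order into left and right subtrees.
Root poppy: left subtree has 3 nodes {mint, fig, daisy}, right has 5 {lime, ivy, teak, plum, bay}.
  Root mint: left subtree has 0 nodes { }, right has 2 {fig, daisy}.
    Root fig: left subtree has 0 nodes { }, right has 1 {daisy}.
  Root ivy: left subtree has 1 node {lime}, right has 3 {teak, plum, bay}.
    Root bay: left subtree has 2 nodes {teak, plum}, right has 0 { }.
      Root teak: left subtree has 0 nodes { }, right has 1 {plum}.

poppy mint fig daisy ivy lime bay teak plum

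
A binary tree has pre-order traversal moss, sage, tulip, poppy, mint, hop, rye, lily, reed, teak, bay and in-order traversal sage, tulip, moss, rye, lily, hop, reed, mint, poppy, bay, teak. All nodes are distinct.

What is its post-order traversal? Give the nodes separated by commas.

tulip, sage, lily, rye, reed, hop, mint, bay, teak, poppy, moss

The first element of pre-order is the root; it splits in-order into left and right subtrees.
Root moss: left subtree has 2 nodes {sage, tulip}, right has 8 {rye, lily, hop, reed, mint, poppy, bay, teak}.
  Root sage: left subtree has 0 nodes { }, right has 1 {tulip}.
  Root poppy: left subtree has 5 nodes {rye, lily, hop, reed, mint}, right has 2 {bay, teak}.
    Root mint: left subtree has 4 nodes {rye, lily, hop, reed}, right has 0 { }.
      Root hop: left subtree has 2 nodes {rye, lily}, right has 1 {reed}.
        Root rye: left subtree has 0 nodes { }, right has 1 {lily}.
    Root teak: left subtree has 1 node {bay}, right has 0 { }.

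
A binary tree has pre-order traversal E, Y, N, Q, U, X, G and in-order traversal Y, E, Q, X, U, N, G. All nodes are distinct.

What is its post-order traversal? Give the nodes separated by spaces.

Y X U Q G N E

The first element of pre-order is the root; it splits in-order into left and right subtrees.
Root E: left subtree has 1 node {Y}, right has 5 {Q, X, U, N, G}.
  Root N: left subtree has 3 nodes {Q, X, U}, right has 1 {G}.
    Root Q: left subtree has 0 nodes { }, right has 2 {X, U}.
      Root U: left subtree has 1 node {X}, right has 0 { }.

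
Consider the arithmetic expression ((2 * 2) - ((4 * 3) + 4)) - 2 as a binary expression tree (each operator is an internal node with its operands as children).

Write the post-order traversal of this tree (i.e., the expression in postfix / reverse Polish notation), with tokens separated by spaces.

Post-order on an expression tree gives postfix notation: for each operator, emit left operand, right operand, then the operator.

2 2 * 4 3 * 4 + - 2 -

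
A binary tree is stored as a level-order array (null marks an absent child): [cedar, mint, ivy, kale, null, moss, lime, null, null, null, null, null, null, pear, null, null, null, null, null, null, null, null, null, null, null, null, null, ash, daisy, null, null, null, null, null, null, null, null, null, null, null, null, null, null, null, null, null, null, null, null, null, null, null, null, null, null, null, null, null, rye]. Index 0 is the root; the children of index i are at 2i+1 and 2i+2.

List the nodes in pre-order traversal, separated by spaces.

Pre-order visits the node, then its left subtree, then its right subtree.
Visit cedar.
At cedar: go left to mint.
  Visit mint.
  At mint: go left to kale.
    kale is a leaf — visit kale.
  At mint: no right child.
At cedar: go right to ivy.
  Visit ivy.
  At ivy: go left to moss.
    moss is a leaf — visit moss.
  At ivy: go right to lime.
    Visit lime.
    At lime: go left to pear.
      Visit pear.
      At pear: go left to ash.
        ash is a leaf — visit ash.
      At pear: go right to daisy.
        Visit daisy.
        At daisy: no left child.
        At daisy: go right to rye.
          rye is a leaf — visit rye.
    At lime: no right child.

cedar mint kale ivy moss lime pear ash daisy rye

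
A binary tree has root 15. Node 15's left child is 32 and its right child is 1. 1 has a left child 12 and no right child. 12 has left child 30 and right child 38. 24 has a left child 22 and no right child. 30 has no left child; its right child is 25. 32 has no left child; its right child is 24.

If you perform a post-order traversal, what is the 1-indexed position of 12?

Post-order visits the left subtree, then the right subtree, then the node.
At 15: go left to 32.
  At 32: no left child.
  At 32: go right to 24.
    At 24: go left to 22.
      22 is a leaf — visit 22.
    At 24: no right child.
    Visit 24.
  Visit 32.
At 15: go right to 1.
  At 1: go left to 12.
    At 12: go left to 30.
      At 30: no left child.
      At 30: go right to 25.
        25 is a leaf — visit 25.
      Visit 30.
    At 12: go right to 38.
      38 is a leaf — visit 38.
    Visit 12.
  At 1: no right child.
  Visit 1.
Visit 15.
Full post-order sequence: 22, 24, 32, 25, 30, 38, 12, 1, 15.

7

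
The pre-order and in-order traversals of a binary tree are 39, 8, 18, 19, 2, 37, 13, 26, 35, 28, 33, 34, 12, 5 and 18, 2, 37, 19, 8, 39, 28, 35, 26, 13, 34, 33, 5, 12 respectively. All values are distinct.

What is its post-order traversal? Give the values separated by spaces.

37 2 19 18 8 28 35 26 34 5 12 33 13 39

The first element of pre-order is the root; it splits in-order into left and right subtrees.
Root 39: left subtree has 5 nodes {18, 2, 37, 19, 8}, right has 8 {28, 35, 26, 13, 34, 33, 5, 12}.
  Root 8: left subtree has 4 nodes {18, 2, 37, 19}, right has 0 { }.
    Root 18: left subtree has 0 nodes { }, right has 3 {2, 37, 19}.
      Root 19: left subtree has 2 nodes {2, 37}, right has 0 { }.
        Root 2: left subtree has 0 nodes { }, right has 1 {37}.
  Root 13: left subtree has 3 nodes {28, 35, 26}, right has 4 {34, 33, 5, 12}.
    Root 26: left subtree has 2 nodes {28, 35}, right has 0 { }.
      Root 35: left subtree has 1 node {28}, right has 0 { }.
    Root 33: left subtree has 1 node {34}, right has 2 {5, 12}.
      Root 12: left subtree has 1 node {5}, right has 0 { }.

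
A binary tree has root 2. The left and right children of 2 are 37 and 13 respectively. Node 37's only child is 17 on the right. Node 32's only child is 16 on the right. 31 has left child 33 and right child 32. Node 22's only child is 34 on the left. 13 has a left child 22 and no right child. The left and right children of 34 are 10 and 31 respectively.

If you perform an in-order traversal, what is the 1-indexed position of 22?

10

In-order visits the left subtree, then the node, then the right subtree.
At 2: go left to 37.
  At 37: no left child.
  Visit 37.
  At 37: go right to 17.
    17 is a leaf — visit 17.
Visit 2.
At 2: go right to 13.
  At 13: go left to 22.
    At 22: go left to 34.
      At 34: go left to 10.
        10 is a leaf — visit 10.
      Visit 34.
      At 34: go right to 31.
        At 31: go left to 33.
          33 is a leaf — visit 33.
        Visit 31.
        At 31: go right to 32.
          At 32: no left child.
          Visit 32.
          At 32: go right to 16.
            16 is a leaf — visit 16.
    Visit 22.
    At 22: no right child.
  Visit 13.
  At 13: no right child.
Full in-order sequence: 37, 17, 2, 10, 34, 33, 31, 32, 16, 22, 13.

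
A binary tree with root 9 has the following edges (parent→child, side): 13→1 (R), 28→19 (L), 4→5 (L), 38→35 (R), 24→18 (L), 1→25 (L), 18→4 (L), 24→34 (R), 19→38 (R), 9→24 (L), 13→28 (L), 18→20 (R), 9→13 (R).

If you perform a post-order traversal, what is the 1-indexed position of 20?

Post-order visits the left subtree, then the right subtree, then the node.
At 9: go left to 24.
  At 24: go left to 18.
    At 18: go left to 4.
      At 4: go left to 5.
        5 is a leaf — visit 5.
      At 4: no right child.
      Visit 4.
    At 18: go right to 20.
      20 is a leaf — visit 20.
    Visit 18.
  At 24: go right to 34.
    34 is a leaf — visit 34.
  Visit 24.
At 9: go right to 13.
  At 13: go left to 28.
    At 28: go left to 19.
      At 19: no left child.
      At 19: go right to 38.
        At 38: no left child.
        At 38: go right to 35.
          35 is a leaf — visit 35.
        Visit 38.
      Visit 19.
    At 28: no right child.
    Visit 28.
  At 13: go right to 1.
    At 1: go left to 25.
      25 is a leaf — visit 25.
    At 1: no right child.
    Visit 1.
  Visit 13.
Visit 9.
Full post-order sequence: 5, 4, 20, 18, 34, 24, 35, 38, 19, 28, 25, 1, 13, 9.

3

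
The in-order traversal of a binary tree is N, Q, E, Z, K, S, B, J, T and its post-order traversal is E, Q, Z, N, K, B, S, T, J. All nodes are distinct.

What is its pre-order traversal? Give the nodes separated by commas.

J, S, K, N, Z, Q, E, B, T

The last element of post-order is the root; it splits in-order into left and right subtrees.
Root J: left subtree has 7 nodes {N, Q, E, Z, K, S, B}, right has 1 {T}.
  Root S: left subtree has 5 nodes {N, Q, E, Z, K}, right has 1 {B}.
    Root K: left subtree has 4 nodes {N, Q, E, Z}, right has 0 { }.
      Root N: left subtree has 0 nodes { }, right has 3 {Q, E, Z}.
        Root Z: left subtree has 2 nodes {Q, E}, right has 0 { }.
          Root Q: left subtree has 0 nodes { }, right has 1 {E}.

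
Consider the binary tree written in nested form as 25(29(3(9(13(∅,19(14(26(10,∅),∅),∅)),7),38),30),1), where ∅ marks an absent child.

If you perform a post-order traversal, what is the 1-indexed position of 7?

6

Post-order visits the left subtree, then the right subtree, then the node.
At 25: go left to 29.
  At 29: go left to 3.
    At 3: go left to 9.
      At 9: go left to 13.
        At 13: no left child.
        At 13: go right to 19.
          At 19: go left to 14.
            At 14: go left to 26.
              At 26: go left to 10.
                10 is a leaf — visit 10.
              At 26: no right child.
              Visit 26.
            At 14: no right child.
            Visit 14.
          At 19: no right child.
          Visit 19.
        Visit 13.
      At 9: go right to 7.
        7 is a leaf — visit 7.
      Visit 9.
    At 3: go right to 38.
      38 is a leaf — visit 38.
    Visit 3.
  At 29: go right to 30.
    30 is a leaf — visit 30.
  Visit 29.
At 25: go right to 1.
  1 is a leaf — visit 1.
Visit 25.
Full post-order sequence: 10, 26, 14, 19, 13, 7, 9, 38, 3, 30, 29, 1, 25.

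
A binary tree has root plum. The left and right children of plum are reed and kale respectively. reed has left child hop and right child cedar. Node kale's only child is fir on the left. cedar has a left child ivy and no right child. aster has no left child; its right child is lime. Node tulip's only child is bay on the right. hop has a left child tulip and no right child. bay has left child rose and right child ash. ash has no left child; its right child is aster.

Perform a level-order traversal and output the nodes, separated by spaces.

Level-order visits nodes level by level from the root, left to right within each level.
Level 0: plum
Level 1: reed, kale
Level 2: hop, cedar, fir
Level 3: tulip, ivy
Level 4: bay
Level 5: rose, ash
Level 6: aster
Level 7: lime

plum reed kale hop cedar fir tulip ivy bay rose ash aster lime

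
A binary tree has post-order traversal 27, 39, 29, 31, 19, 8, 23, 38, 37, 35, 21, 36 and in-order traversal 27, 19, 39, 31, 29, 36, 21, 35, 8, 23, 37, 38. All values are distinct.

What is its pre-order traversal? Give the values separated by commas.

36, 19, 27, 31, 39, 29, 21, 35, 37, 23, 8, 38

The last element of post-order is the root; it splits in-order into left and right subtrees.
Root 36: left subtree has 5 nodes {27, 19, 39, 31, 29}, right has 6 {21, 35, 8, 23, 37, 38}.
  Root 19: left subtree has 1 node {27}, right has 3 {39, 31, 29}.
    Root 31: left subtree has 1 node {39}, right has 1 {29}.
  Root 21: left subtree has 0 nodes { }, right has 5 {35, 8, 23, 37, 38}.
    Root 35: left subtree has 0 nodes { }, right has 4 {8, 23, 37, 38}.
      Root 37: left subtree has 2 nodes {8, 23}, right has 1 {38}.
        Root 23: left subtree has 1 node {8}, right has 0 { }.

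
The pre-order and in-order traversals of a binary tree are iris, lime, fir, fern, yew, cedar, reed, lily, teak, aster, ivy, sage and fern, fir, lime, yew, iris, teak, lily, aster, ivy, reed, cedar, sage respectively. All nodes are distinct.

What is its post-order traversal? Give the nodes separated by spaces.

fern fir yew lime teak ivy aster lily reed sage cedar iris

The first element of pre-order is the root; it splits in-order into left and right subtrees.
Root iris: left subtree has 4 nodes {fern, fir, lime, yew}, right has 7 {teak, lily, aster, ivy, reed, cedar, sage}.
  Root lime: left subtree has 2 nodes {fern, fir}, right has 1 {yew}.
    Root fir: left subtree has 1 node {fern}, right has 0 { }.
  Root cedar: left subtree has 5 nodes {teak, lily, aster, ivy, reed}, right has 1 {sage}.
    Root reed: left subtree has 4 nodes {teak, lily, aster, ivy}, right has 0 { }.
      Root lily: left subtree has 1 node {teak}, right has 2 {aster, ivy}.
        Root aster: left subtree has 0 nodes { }, right has 1 {ivy}.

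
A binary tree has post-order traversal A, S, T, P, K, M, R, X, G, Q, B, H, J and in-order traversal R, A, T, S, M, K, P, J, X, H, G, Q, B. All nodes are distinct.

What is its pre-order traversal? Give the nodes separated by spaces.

J R M T A S K P H X B Q G

The last element of post-order is the root; it splits in-order into left and right subtrees.
Root J: left subtree has 7 nodes {R, A, T, S, M, K, P}, right has 5 {X, H, G, Q, B}.
  Root R: left subtree has 0 nodes { }, right has 6 {A, T, S, M, K, P}.
    Root M: left subtree has 3 nodes {A, T, S}, right has 2 {K, P}.
      Root T: left subtree has 1 node {A}, right has 1 {S}.
      Root K: left subtree has 0 nodes { }, right has 1 {P}.
  Root H: left subtree has 1 node {X}, right has 3 {G, Q, B}.
    Root B: left subtree has 2 nodes {G, Q}, right has 0 { }.
      Root Q: left subtree has 1 node {G}, right has 0 { }.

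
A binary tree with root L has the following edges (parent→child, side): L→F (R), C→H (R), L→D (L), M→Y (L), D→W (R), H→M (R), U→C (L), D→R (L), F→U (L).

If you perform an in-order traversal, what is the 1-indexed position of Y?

7

In-order visits the left subtree, then the node, then the right subtree.
At L: go left to D.
  At D: go left to R.
    R is a leaf — visit R.
  Visit D.
  At D: go right to W.
    W is a leaf — visit W.
Visit L.
At L: go right to F.
  At F: go left to U.
    At U: go left to C.
      At C: no left child.
      Visit C.
      At C: go right to H.
        At H: no left child.
        Visit H.
        At H: go right to M.
          At M: go left to Y.
            Y is a leaf — visit Y.
          Visit M.
          At M: no right child.
    Visit U.
    At U: no right child.
  Visit F.
  At F: no right child.
Full in-order sequence: R, D, W, L, C, H, Y, M, U, F.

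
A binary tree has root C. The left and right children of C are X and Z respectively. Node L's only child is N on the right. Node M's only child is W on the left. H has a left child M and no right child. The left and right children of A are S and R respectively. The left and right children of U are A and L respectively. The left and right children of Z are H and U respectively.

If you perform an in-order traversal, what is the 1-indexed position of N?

12

In-order visits the left subtree, then the node, then the right subtree.
At C: go left to X.
  X is a leaf — visit X.
Visit C.
At C: go right to Z.
  At Z: go left to H.
    At H: go left to M.
      At M: go left to W.
        W is a leaf — visit W.
      Visit M.
      At M: no right child.
    Visit H.
    At H: no right child.
  Visit Z.
  At Z: go right to U.
    At U: go left to A.
      At A: go left to S.
        S is a leaf — visit S.
      Visit A.
      At A: go right to R.
        R is a leaf — visit R.
    Visit U.
    At U: go right to L.
      At L: no left child.
      Visit L.
      At L: go right to N.
        N is a leaf — visit N.
Full in-order sequence: X, C, W, M, H, Z, S, A, R, U, L, N.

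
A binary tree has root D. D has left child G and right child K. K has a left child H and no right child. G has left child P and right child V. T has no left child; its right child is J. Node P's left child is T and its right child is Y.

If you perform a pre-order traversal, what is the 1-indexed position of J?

Pre-order visits the node, then its left subtree, then its right subtree.
Visit D.
At D: go left to G.
  Visit G.
  At G: go left to P.
    Visit P.
    At P: go left to T.
      Visit T.
      At T: no left child.
      At T: go right to J.
        J is a leaf — visit J.
    At P: go right to Y.
      Y is a leaf — visit Y.
  At G: go right to V.
    V is a leaf — visit V.
At D: go right to K.
  Visit K.
  At K: go left to H.
    H is a leaf — visit H.
  At K: no right child.
Full pre-order sequence: D, G, P, T, J, Y, V, K, H.

5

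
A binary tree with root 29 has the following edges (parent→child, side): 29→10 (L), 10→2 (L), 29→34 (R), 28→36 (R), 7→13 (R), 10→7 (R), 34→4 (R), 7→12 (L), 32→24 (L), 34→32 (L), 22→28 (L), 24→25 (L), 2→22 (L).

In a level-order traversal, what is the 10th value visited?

13

Level-order visits nodes level by level from the root, left to right within each level.
Level 0: 29
Level 1: 10, 34
Level 2: 2, 7, 32, 4
Level 3: 22, 12, 13, 24
Level 4: 28, 25
Level 5: 36
Full level-order sequence: 29, 10, 34, 2, 7, 32, 4, 22, 12, 13, 24, 28, 25, 36.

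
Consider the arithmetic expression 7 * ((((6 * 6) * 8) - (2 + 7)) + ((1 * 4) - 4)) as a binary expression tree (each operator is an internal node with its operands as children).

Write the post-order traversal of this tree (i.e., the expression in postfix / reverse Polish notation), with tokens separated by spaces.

Post-order on an expression tree gives postfix notation: for each operator, emit left operand, right operand, then the operator.

7 6 6 * 8 * 2 7 + - 1 4 * 4 - + *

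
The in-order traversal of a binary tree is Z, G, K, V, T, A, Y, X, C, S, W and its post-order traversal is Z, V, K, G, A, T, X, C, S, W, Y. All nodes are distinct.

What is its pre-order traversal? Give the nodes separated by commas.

The last element of post-order is the root; it splits in-order into left and right subtrees.
Root Y: left subtree has 6 nodes {Z, G, K, V, T, A}, right has 4 {X, C, S, W}.
  Root T: left subtree has 4 nodes {Z, G, K, V}, right has 1 {A}.
    Root G: left subtree has 1 node {Z}, right has 2 {K, V}.
      Root K: left subtree has 0 nodes { }, right has 1 {V}.
  Root W: left subtree has 3 nodes {X, C, S}, right has 0 { }.
    Root S: left subtree has 2 nodes {X, C}, right has 0 { }.
      Root C: left subtree has 1 node {X}, right has 0 { }.

Y, T, G, Z, K, V, A, W, S, C, X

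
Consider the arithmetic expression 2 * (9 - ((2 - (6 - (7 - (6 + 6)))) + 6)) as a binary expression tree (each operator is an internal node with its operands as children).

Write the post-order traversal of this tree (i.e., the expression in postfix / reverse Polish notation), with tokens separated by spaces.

2 9 2 6 7 6 6 + - - - 6 + - *

Post-order on an expression tree gives postfix notation: for each operator, emit left operand, right operand, then the operator.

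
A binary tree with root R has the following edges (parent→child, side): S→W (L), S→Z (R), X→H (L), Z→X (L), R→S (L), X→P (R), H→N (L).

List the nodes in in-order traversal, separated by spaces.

In-order visits the left subtree, then the node, then the right subtree.
At R: go left to S.
  At S: go left to W.
    W is a leaf — visit W.
  Visit S.
  At S: go right to Z.
    At Z: go left to X.
      At X: go left to H.
        At H: go left to N.
          N is a leaf — visit N.
        Visit H.
        At H: no right child.
      Visit X.
      At X: go right to P.
        P is a leaf — visit P.
    Visit Z.
    At Z: no right child.
Visit R.
At R: no right child.

W S N H X P Z R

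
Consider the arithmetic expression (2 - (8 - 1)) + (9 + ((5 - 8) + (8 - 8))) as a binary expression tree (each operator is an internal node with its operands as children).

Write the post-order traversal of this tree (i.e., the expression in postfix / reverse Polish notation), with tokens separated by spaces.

2 8 1 - - 9 5 8 - 8 8 - + + +

Post-order on an expression tree gives postfix notation: for each operator, emit left operand, right operand, then the operator.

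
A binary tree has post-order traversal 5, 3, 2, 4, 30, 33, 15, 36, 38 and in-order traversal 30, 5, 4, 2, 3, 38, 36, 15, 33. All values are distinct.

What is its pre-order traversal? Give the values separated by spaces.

38 30 4 5 2 3 36 15 33

The last element of post-order is the root; it splits in-order into left and right subtrees.
Root 38: left subtree has 5 nodes {30, 5, 4, 2, 3}, right has 3 {36, 15, 33}.
  Root 30: left subtree has 0 nodes { }, right has 4 {5, 4, 2, 3}.
    Root 4: left subtree has 1 node {5}, right has 2 {2, 3}.
      Root 2: left subtree has 0 nodes { }, right has 1 {3}.
  Root 36: left subtree has 0 nodes { }, right has 2 {15, 33}.
    Root 15: left subtree has 0 nodes { }, right has 1 {33}.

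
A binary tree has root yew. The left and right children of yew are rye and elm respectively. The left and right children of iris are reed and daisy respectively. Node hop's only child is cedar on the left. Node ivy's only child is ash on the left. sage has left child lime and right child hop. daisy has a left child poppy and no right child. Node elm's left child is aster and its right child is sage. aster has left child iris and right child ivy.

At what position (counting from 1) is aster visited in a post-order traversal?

8

Post-order visits the left subtree, then the right subtree, then the node.
At yew: go left to rye.
  rye is a leaf — visit rye.
At yew: go right to elm.
  At elm: go left to aster.
    At aster: go left to iris.
      At iris: go left to reed.
        reed is a leaf — visit reed.
      At iris: go right to daisy.
        At daisy: go left to poppy.
          poppy is a leaf — visit poppy.
        At daisy: no right child.
        Visit daisy.
      Visit iris.
    At aster: go right to ivy.
      At ivy: go left to ash.
        ash is a leaf — visit ash.
      At ivy: no right child.
      Visit ivy.
    Visit aster.
  At elm: go right to sage.
    At sage: go left to lime.
      lime is a leaf — visit lime.
    At sage: go right to hop.
      At hop: go left to cedar.
        cedar is a leaf — visit cedar.
      At hop: no right child.
      Visit hop.
    Visit sage.
  Visit elm.
Visit yew.
Full post-order sequence: rye, reed, poppy, daisy, iris, ash, ivy, aster, lime, cedar, hop, sage, elm, yew.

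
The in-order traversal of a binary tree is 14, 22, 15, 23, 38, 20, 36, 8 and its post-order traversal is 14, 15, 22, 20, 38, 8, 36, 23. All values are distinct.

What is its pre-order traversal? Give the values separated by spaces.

The last element of post-order is the root; it splits in-order into left and right subtrees.
Root 23: left subtree has 3 nodes {14, 22, 15}, right has 4 {38, 20, 36, 8}.
  Root 22: left subtree has 1 node {14}, right has 1 {15}.
  Root 36: left subtree has 2 nodes {38, 20}, right has 1 {8}.
    Root 38: left subtree has 0 nodes { }, right has 1 {20}.

23 22 14 15 36 38 20 8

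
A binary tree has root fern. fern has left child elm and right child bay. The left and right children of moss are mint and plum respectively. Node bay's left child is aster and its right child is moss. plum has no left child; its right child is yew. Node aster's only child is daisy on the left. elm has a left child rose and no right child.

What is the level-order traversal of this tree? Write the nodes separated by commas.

Level-order visits nodes level by level from the root, left to right within each level.
Level 0: fern
Level 1: elm, bay
Level 2: rose, aster, moss
Level 3: daisy, mint, plum
Level 4: yew

fern, elm, bay, rose, aster, moss, daisy, mint, plum, yew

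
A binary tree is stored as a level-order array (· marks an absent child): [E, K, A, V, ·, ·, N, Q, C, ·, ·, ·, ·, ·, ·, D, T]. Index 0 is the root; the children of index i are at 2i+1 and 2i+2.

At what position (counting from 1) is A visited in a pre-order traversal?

8

Pre-order visits the node, then its left subtree, then its right subtree.
Visit E.
At E: go left to K.
  Visit K.
  At K: go left to V.
    Visit V.
    At V: go left to Q.
      Visit Q.
      At Q: go left to D.
        D is a leaf — visit D.
      At Q: go right to T.
        T is a leaf — visit T.
    At V: go right to C.
      C is a leaf — visit C.
  At K: no right child.
At E: go right to A.
  Visit A.
  At A: no left child.
  At A: go right to N.
    N is a leaf — visit N.
Full pre-order sequence: E, K, V, Q, D, T, C, A, N.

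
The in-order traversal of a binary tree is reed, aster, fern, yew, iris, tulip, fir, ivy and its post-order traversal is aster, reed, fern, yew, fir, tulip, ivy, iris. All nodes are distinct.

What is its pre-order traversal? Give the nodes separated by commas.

iris, yew, fern, reed, aster, ivy, tulip, fir

The last element of post-order is the root; it splits in-order into left and right subtrees.
Root iris: left subtree has 4 nodes {reed, aster, fern, yew}, right has 3 {tulip, fir, ivy}.
  Root yew: left subtree has 3 nodes {reed, aster, fern}, right has 0 { }.
    Root fern: left subtree has 2 nodes {reed, aster}, right has 0 { }.
      Root reed: left subtree has 0 nodes { }, right has 1 {aster}.
  Root ivy: left subtree has 2 nodes {tulip, fir}, right has 0 { }.
    Root tulip: left subtree has 0 nodes { }, right has 1 {fir}.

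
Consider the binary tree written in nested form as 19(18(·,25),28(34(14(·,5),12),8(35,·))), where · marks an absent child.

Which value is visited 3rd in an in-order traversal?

In-order visits the left subtree, then the node, then the right subtree.
At 19: go left to 18.
  At 18: no left child.
  Visit 18.
  At 18: go right to 25.
    25 is a leaf — visit 25.
Visit 19.
At 19: go right to 28.
  At 28: go left to 34.
    At 34: go left to 14.
      At 14: no left child.
      Visit 14.
      At 14: go right to 5.
        5 is a leaf — visit 5.
    Visit 34.
    At 34: go right to 12.
      12 is a leaf — visit 12.
  Visit 28.
  At 28: go right to 8.
    At 8: go left to 35.
      35 is a leaf — visit 35.
    Visit 8.
    At 8: no right child.
Full in-order sequence: 18, 25, 19, 14, 5, 34, 12, 28, 35, 8.

19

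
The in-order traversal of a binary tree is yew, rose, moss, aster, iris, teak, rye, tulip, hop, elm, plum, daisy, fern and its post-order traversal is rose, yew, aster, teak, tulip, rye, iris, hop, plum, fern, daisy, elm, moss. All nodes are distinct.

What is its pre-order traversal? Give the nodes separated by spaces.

The last element of post-order is the root; it splits in-order into left and right subtrees.
Root moss: left subtree has 2 nodes {yew, rose}, right has 10 {aster, iris, teak, rye, tulip, hop, elm, plum, daisy, fern}.
  Root yew: left subtree has 0 nodes { }, right has 1 {rose}.
  Root elm: left subtree has 6 nodes {aster, iris, teak, rye, tulip, hop}, right has 3 {plum, daisy, fern}.
    Root hop: left subtree has 5 nodes {aster, iris, teak, rye, tulip}, right has 0 { }.
      Root iris: left subtree has 1 node {aster}, right has 3 {teak, rye, tulip}.
        Root rye: left subtree has 1 node {teak}, right has 1 {tulip}.
    Root daisy: left subtree has 1 node {plum}, right has 1 {fern}.

moss yew rose elm hop iris aster rye teak tulip daisy plum fern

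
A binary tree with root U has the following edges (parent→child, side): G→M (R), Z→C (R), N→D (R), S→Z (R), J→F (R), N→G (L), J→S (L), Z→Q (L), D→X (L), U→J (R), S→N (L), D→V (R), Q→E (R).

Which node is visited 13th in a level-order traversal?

V

Level-order visits nodes level by level from the root, left to right within each level.
Level 0: U
Level 1: J
Level 2: S, F
Level 3: N, Z
Level 4: G, D, Q, C
Level 5: M, X, V, E
Full level-order sequence: U, J, S, F, N, Z, G, D, Q, C, M, X, V, E.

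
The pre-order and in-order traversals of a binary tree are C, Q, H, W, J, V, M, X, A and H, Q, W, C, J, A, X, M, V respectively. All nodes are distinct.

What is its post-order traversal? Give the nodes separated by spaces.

The first element of pre-order is the root; it splits in-order into left and right subtrees.
Root C: left subtree has 3 nodes {H, Q, W}, right has 5 {J, A, X, M, V}.
  Root Q: left subtree has 1 node {H}, right has 1 {W}.
  Root J: left subtree has 0 nodes { }, right has 4 {A, X, M, V}.
    Root V: left subtree has 3 nodes {A, X, M}, right has 0 { }.
      Root M: left subtree has 2 nodes {A, X}, right has 0 { }.
        Root X: left subtree has 1 node {A}, right has 0 { }.

H W Q A X M V J C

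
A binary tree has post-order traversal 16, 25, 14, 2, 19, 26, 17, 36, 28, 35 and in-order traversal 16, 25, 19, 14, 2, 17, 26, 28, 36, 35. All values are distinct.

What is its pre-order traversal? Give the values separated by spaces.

The last element of post-order is the root; it splits in-order into left and right subtrees.
Root 35: left subtree has 9 nodes {16, 25, 19, 14, 2, 17, 26, 28, 36}, right has 0 { }.
  Root 28: left subtree has 7 nodes {16, 25, 19, 14, 2, 17, 26}, right has 1 {36}.
    Root 17: left subtree has 5 nodes {16, 25, 19, 14, 2}, right has 1 {26}.
      Root 19: left subtree has 2 nodes {16, 25}, right has 2 {14, 2}.
        Root 25: left subtree has 1 node {16}, right has 0 { }.
        Root 2: left subtree has 1 node {14}, right has 0 { }.

35 28 17 19 25 16 2 14 26 36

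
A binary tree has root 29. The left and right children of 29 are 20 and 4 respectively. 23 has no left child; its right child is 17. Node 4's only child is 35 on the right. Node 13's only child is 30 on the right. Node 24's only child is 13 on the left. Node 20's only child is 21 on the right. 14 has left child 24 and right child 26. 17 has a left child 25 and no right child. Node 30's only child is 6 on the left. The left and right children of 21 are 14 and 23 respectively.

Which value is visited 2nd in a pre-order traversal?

Pre-order visits the node, then its left subtree, then its right subtree.
Visit 29.
At 29: go left to 20.
  Visit 20.
  At 20: no left child.
  At 20: go right to 21.
    Visit 21.
    At 21: go left to 14.
      Visit 14.
      At 14: go left to 24.
        Visit 24.
        At 24: go left to 13.
          Visit 13.
          At 13: no left child.
          At 13: go right to 30.
            Visit 30.
            At 30: go left to 6.
              6 is a leaf — visit 6.
            At 30: no right child.
        At 24: no right child.
      At 14: go right to 26.
        26 is a leaf — visit 26.
    At 21: go right to 23.
      Visit 23.
      At 23: no left child.
      At 23: go right to 17.
        Visit 17.
        At 17: go left to 25.
          25 is a leaf — visit 25.
        At 17: no right child.
At 29: go right to 4.
  Visit 4.
  At 4: no left child.
  At 4: go right to 35.
    35 is a leaf — visit 35.
Full pre-order sequence: 29, 20, 21, 14, 24, 13, 30, 6, 26, 23, 17, 25, 4, 35.

20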